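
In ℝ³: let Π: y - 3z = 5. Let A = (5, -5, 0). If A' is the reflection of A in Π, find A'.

(5, -3, -6)

λ = (n·A − d)/|n|² = (-5 − 5)/10 = -1.
Reflection = A − 2λn = (5, -5, 0) − (-2)·(0, 1, -3) = (5, -3, -6).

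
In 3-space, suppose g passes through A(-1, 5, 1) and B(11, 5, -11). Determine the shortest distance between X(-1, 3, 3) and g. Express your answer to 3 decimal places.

2.449

A direction vector for g is B − A = (12, 0, -12).
Taking (-1, 5, 1) on g with direction v = (12, 0, -12): w = X − (-1, 5, 1) = (0, -2, 2), and w × v = (24, 24, 24).
Distance = |w × v| / |v| = √1728 / √288 ≈ 2.449.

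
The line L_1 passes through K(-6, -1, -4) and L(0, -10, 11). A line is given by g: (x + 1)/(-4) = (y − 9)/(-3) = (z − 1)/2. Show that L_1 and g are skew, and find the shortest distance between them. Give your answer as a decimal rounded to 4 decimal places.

9.0993

A direction vector for L_1 is L − K = (6, -9, 15).
g has direction (-4, -3, 2) through (-1, 9, 1).
Common perpendicular direction n = (6, -9, 15) × (-4, -3, 2) = (27, -72, -54).
With w = (-1, 9, 1) − (-6, -1, -4) = (5, 10, 5), w · n = -855.
Since n ≠ 0 the lines are not parallel, and w · n = -855 ≠ 0 so they do not intersect; hence they are skew.
Distance = |w · n| / |n| = |-855| / √8829 ≈ 9.0993.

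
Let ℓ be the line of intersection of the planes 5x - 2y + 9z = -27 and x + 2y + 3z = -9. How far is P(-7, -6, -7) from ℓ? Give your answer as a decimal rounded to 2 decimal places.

Direction of ℓ: (5, -2, 9) × (1, 2, 3) = (-24, -6, 12).
A point on ℓ: solving the two plane equations with x = 0 gives (0, 0, -3).
Taking (0, 0, -3) on ℓ with direction v = (-24, -6, 12): w = P − (0, 0, -3) = (-7, -6, -4), and w × v = (-96, 180, -102).
Distance = |w × v| / |v| = √52020 / √756 ≈ 8.30.

8.30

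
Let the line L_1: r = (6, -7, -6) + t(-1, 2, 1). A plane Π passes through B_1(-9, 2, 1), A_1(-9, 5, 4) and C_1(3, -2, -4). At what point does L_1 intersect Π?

(3, -1, -3)

B_1A_1 = (0, 3, 3), B_1C_1 = (12, -4, -5); a normal to Π is B_1A_1 × B_1C_1 = (-3, 36, -36).
Using B_1: Π has equation -3x + 36y - 36z = 63.
Substitute r = (6, -7, -6) + t(-1, 2, 1) into the plane: -54 + 39t = 63, so t = 3.
Intersection: (6, -7, -6) + 3·(-1, 2, 1) = (3, -1, -3).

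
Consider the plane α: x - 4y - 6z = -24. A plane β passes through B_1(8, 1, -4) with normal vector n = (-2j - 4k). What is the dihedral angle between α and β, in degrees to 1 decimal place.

β: n·r = n·B_1 gives -2y - 4z = 14.
cos θ = |n₁·n₂| / (|n₁||n₂|) = |32| / (√53 · √20).
θ = arccos(0.98287) ≈ 10.6°.

10.6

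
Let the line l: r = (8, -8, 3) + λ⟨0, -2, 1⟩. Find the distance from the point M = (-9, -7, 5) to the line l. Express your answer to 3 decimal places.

Taking (8, -8, 3) on l with direction v = (0, -2, 1): w = M − (8, -8, 3) = (-17, 1, 2), and w × v = (5, 17, 34).
Distance = |w × v| / |v| = √1470 / √5 ≈ 17.146.

17.146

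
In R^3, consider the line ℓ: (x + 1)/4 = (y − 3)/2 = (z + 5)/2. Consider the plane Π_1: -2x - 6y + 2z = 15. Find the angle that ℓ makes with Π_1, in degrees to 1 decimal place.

29.5

ℓ has direction (4, 2, 2) through (-1, 3, -5).
sin θ = |n·v| / (|n||v|) = |-16| / (√44 · √24) = 0.49237.
θ ≈ 29.5°.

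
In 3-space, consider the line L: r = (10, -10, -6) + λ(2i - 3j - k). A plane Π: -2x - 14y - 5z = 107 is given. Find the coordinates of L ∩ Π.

Substitute r = (10, -10, -6) + t(2, -3, -1) into the plane: 150 + 43t = 107, so t = -1.
Intersection: (10, -10, -6) + (-1)·(2, -3, -1) = (8, -7, -5).

(8, -7, -5)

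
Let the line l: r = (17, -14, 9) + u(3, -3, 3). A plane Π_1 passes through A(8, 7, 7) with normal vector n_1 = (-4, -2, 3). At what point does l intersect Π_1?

Π_1: n_1·r = n_1·A gives -4x - 2y + 3z = -25.
Substitute r = (17, -14, 9) + t(3, -3, 3) into the plane: -13 + 3t = -25, so t = -4.
Intersection: (17, -14, 9) + (-4)·(3, -3, 3) = (5, -2, -3).

(5, -2, -3)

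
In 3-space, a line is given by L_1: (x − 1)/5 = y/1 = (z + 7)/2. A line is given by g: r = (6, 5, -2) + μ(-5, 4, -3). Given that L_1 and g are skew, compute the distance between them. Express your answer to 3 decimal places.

3.421

L_1 has direction (5, 1, 2) through (1, 0, -7).
Common perpendicular direction n = (5, 1, 2) × (-5, 4, -3) = (-11, 5, 25).
With w = (6, 5, -2) − (1, 0, -7) = (5, 5, 5), w · n = 95.
Distance = |w · n| / |n| = |95| / √771 ≈ 3.421.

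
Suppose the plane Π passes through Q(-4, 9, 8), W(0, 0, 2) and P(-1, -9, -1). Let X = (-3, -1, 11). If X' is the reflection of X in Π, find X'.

QW = (4, -9, -6), QP = (3, -18, -9); a normal to Π is QW × QP = (-27, 18, -45).
Using Q: Π has equation -27x + 18y - 45z = -90.
λ = (n·X − d)/|n|² = (-432 − (-90))/3078 = -1/9.
Reflection = X − 2λn = (-3, -1, 11) − (-2/9)·(-27, 18, -45) = (-9, 3, 1).

(-9, 3, 1)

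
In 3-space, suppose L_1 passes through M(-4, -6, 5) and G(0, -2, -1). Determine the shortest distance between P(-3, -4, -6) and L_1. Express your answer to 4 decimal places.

6.0440

A direction vector for L_1 is G − M = (4, 4, -6).
Taking (-4, -6, 5) on L_1 with direction v = (4, 4, -6): w = P − (-4, -6, 5) = (1, 2, -11), and w × v = (32, -38, -4).
Distance = |w × v| / |v| = √2484 / √68 ≈ 6.0440.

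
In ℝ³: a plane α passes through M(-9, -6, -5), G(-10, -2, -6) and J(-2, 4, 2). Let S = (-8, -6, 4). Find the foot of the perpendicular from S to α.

(-4, -6, 0)

MG = (-1, 4, -1), MJ = (7, 10, 7); a normal to α is MG × MJ = (38, 0, -38).
Using M: α has equation 38x - 38z = -152.
Foot = S − λn with λ = (n·S − d)/|n|² = (-456 − (-152))/2888 = -2/19.
Foot = (-8, -6, 4) − (-2/19)·(38, 0, -38) = (-4, -6, 0).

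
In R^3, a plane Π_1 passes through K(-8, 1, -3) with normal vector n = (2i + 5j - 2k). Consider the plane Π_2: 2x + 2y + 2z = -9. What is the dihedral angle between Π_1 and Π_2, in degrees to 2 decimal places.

59.83

Π_1: n·r = n·K gives 2x + 5y - 2z = -5.
cos θ = |n₁·n₂| / (|n₁||n₂|) = |10| / (√33 · √12).
θ = arccos(0.50252) ≈ 59.83°.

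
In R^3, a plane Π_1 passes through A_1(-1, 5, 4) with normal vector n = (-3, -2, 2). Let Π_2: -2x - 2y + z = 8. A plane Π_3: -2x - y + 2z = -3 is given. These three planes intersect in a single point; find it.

(7, -11, 0)

Π_1: n·r = n·A_1 gives -3x - 2y + 2z = 1.
Solving the 3×3 linear system -3x - 2y + 2z = 1, -2x - 2y + z = 8, -2x - y + 2z = -3 (e.g. by elimination or Cramer's rule, determinant = 1) gives (7, -11, 0).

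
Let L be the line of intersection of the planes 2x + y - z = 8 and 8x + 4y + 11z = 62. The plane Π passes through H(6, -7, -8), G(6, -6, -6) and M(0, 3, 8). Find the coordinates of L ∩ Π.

Direction of L: (2, 1, -1) × (8, 4, 11) = (15, -30, 0).
A point on L: solving the two plane equations with x = 7 gives (7, -4, 2).
HG = (0, 1, 2), HM = (-6, 10, 16); a normal to Π is HG × HM = (-4, -12, 6).
Using H: Π has equation -4x - 12y + 6z = 12.
Substitute r = (7, -4, 2) + t(15, -30, 0) into the plane: 32 + 300t = 12, so t = -1/15.
Intersection: (7, -4, 2) + (-1/15)·(15, -30, 0) = (6, -2, 2).

(6, -2, 2)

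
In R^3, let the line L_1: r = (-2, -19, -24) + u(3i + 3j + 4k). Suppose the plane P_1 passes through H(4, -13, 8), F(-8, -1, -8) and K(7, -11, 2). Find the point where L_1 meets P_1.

(10, -7, -8)

HF = (-12, 12, -16), HK = (3, 2, -6); a normal to P_1 is HF × HK = (-40, -120, -60).
Using H: P_1 has equation -40x - 120y - 60z = 920.
Substitute r = (-2, -19, -24) + t(3, 3, 4) into the plane: 3800 + (-720)t = 920, so t = 4.
Intersection: (-2, -19, -24) + 4·(3, 3, 4) = (10, -7, -8).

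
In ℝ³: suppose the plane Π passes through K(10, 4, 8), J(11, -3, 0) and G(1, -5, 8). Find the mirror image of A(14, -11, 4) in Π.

(4, -1, -6)

KJ = (1, -7, -8), KG = (-9, -9, 0); a normal to Π is KJ × KG = (-72, 72, -72).
Using K: Π has equation -72x + 72y - 72z = -1008.
λ = (n·A − d)/|n|² = (-2088 − (-1008))/15552 = -5/72.
Reflection = A − 2λn = (14, -11, 4) − (-5/36)·(-72, 72, -72) = (4, -1, -6).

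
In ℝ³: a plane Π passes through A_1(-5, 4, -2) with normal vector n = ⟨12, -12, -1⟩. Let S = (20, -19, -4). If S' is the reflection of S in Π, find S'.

Π: n·r = n·A_1 gives 12x - 12y - z = -106.
λ = (n·S − d)/|n|² = (472 − (-106))/289 = 2.
Reflection = S − 2λn = (20, -19, -4) − 4·(12, -12, -1) = (-28, 29, 0).

(-28, 29, 0)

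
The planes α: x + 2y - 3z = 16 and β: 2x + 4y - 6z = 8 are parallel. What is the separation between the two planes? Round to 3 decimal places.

3.207

Rescale β by 1/2: x + 2y - 3z = 4. Then distance = |16 − 4| / √14 ≈ 3.207.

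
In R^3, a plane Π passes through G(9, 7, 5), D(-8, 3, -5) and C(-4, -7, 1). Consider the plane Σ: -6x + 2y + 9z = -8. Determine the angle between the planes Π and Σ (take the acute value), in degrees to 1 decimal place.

GD = (-17, -4, -10), GC = (-13, -14, -4); a normal to Π is GD × GC = (-124, 62, 186).
Using G: Π has equation -124x + 62y + 186z = 248.
cos θ = |n₁·n₂| / (|n₁||n₂|) = |2542| / (√53816 · √121).
θ = arccos(0.99616) ≈ 5.0°.

5.0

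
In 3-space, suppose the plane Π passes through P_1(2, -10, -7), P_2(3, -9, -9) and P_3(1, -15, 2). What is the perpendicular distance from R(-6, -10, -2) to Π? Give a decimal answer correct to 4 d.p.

1.4771

P_1P_2 = (1, 1, -2), P_1P_3 = (-1, -5, 9); a normal to Π is P_1P_2 × P_1P_3 = (-1, -7, -4).
Using P_1: Π has equation -x - 7y - 4z = 96.
n·R − d = (-1)·(-6) + (-7)·(-10) + (-4)·(-2) − 96 = -12; |n| = √66.
Distance = |-12| / √66 = 12/√66 ≈ 1.4771.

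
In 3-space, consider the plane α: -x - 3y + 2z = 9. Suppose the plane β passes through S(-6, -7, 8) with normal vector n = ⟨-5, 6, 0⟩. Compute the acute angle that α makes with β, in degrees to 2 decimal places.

63.59

β: n·r = n·S gives -5x + 6y = -12.
cos θ = |n₁·n₂| / (|n₁||n₂|) = |-13| / (√14 · √61).
θ = arccos(0.44485) ≈ 63.59°.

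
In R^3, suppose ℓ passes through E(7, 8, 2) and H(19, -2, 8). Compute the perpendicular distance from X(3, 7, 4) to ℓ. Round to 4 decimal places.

A direction vector for ℓ is H − E = (12, -10, 6).
Taking (7, 8, 2) on ℓ with direction v = (12, -10, 6): w = X − (7, 8, 2) = (-4, -1, 2), and w × v = (14, 48, 52).
Distance = |w × v| / |v| = √5204 / √280 ≈ 4.3111.

4.3111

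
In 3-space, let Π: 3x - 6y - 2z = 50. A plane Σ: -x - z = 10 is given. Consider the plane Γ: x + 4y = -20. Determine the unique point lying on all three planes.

(0, -5, -10)

Solving the 3×3 linear system 3x - 6y - 2z = 50, -x - z = 10, x + 4y = -20 (e.g. by elimination or Cramer's rule, determinant = 26) gives (0, -5, -10).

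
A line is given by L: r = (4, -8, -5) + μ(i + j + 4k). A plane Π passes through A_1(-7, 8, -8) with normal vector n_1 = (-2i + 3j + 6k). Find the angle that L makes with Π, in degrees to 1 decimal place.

Π: n_1·r = n_1·A_1 gives -2x + 3y + 6z = -10.
sin θ = |n·v| / (|n||v|) = |25| / (√49 · √18) = 0.84179.
θ ≈ 57.3°.

57.3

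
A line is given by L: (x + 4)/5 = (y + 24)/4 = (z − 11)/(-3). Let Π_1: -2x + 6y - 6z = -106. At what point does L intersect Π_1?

L has direction (5, 4, -3) through (-4, -24, 11).
Substitute r = (-4, -24, 11) + t(5, 4, -3) into the plane: -202 + 32t = -106, so t = 3.
Intersection: (-4, -24, 11) + 3·(5, 4, -3) = (11, -12, 2).

(11, -12, 2)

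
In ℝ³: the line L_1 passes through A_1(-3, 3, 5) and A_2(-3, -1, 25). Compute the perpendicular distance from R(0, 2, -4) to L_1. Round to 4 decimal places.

A direction vector for L_1 is A_2 − A_1 = (0, -4, 20).
Taking (-3, 3, 5) on L_1 with direction v = (0, -4, 20): w = R − (-3, 3, 5) = (3, -1, -9), and w × v = (-56, -60, -12).
Distance = |w × v| / |v| = √6880 / √416 ≈ 4.0668.

4.0668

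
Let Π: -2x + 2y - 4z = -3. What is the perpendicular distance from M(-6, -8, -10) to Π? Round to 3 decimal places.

7.961

n·M − d = (-2)·(-6) + (2)·(-8) + (-4)·(-10) − (-3) = 39; |n| = √24.
Distance = |39| / √24 = 39/√24 ≈ 7.961.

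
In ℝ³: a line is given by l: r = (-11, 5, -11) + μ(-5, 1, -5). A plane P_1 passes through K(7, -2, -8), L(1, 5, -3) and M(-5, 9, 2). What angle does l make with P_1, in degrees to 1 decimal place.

KL = (-6, 7, 5), KM = (-12, 11, 10); a normal to P_1 is KL × KM = (15, 0, 18).
Using K: P_1 has equation 15x + 18z = -39.
sin θ = |n·v| / (|n||v|) = |-165| / (√549 · √51) = 0.98608.
θ ≈ 80.4°.

80.4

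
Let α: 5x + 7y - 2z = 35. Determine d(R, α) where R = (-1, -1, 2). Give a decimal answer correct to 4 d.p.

5.7746

n·R − d = (5)·(-1) + (7)·(-1) + (-2)·(2) − 35 = -51; |n| = √78.
Distance = |-51| / √78 = 51/√78 ≈ 5.7746.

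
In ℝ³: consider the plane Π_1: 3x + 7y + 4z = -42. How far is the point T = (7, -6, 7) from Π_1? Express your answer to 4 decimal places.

5.6961

n·T − d = (3)·(7) + (7)·(-6) + (4)·(7) − (-42) = 49; |n| = √74.
Distance = |49| / √74 = 49/√74 ≈ 5.6961.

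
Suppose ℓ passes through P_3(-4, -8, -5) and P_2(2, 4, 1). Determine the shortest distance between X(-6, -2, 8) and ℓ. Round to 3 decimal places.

A direction vector for ℓ is P_2 − P_3 = (6, 12, 6).
Taking (-4, -8, -5) on ℓ with direction v = (6, 12, 6): w = X − (-4, -8, -5) = (-2, 6, 13), and w × v = (-120, 90, -60).
Distance = |w × v| / |v| = √26100 / √216 ≈ 10.992.

10.992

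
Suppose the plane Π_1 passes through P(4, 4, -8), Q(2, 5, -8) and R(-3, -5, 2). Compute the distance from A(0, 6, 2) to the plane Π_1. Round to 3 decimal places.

7.454

PQ = (-2, 1, 0), PR = (-7, -9, 10); a normal to Π_1 is PQ × PR = (10, 20, 25).
Using P: Π_1 has equation 10x + 20y + 25z = -80.
n·A − d = (10)·(0) + (20)·(6) + (25)·(2) − (-80) = 250; |n| = √1125.
Distance = |250| / √1125 = 250/√1125 ≈ 7.454.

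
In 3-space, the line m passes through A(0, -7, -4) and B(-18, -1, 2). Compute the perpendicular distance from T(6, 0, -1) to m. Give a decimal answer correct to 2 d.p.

9.39

A direction vector for m is B − A = (-18, 6, 6).
Taking (0, -7, -4) on m with direction v = (-18, 6, 6): w = T − (0, -7, -4) = (6, 7, 3), and w × v = (24, -90, 162).
Distance = |w × v| / |v| = √34920 / √396 ≈ 9.39.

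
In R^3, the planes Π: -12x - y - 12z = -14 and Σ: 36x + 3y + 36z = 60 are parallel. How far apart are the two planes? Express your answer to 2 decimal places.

0.35

Rescale Σ by 1/(-3): -12x - y - 12z = -20. Then distance = |-14 − (-20)| / √289 ≈ 0.35.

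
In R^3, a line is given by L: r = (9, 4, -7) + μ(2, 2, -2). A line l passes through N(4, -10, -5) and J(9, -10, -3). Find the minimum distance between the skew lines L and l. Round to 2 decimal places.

8.83

A direction vector for l is J − N = (5, 0, 2).
Common perpendicular direction n = (2, 2, -2) × (5, 0, 2) = (4, -14, -10).
With w = (4, -10, -5) − (9, 4, -7) = (-5, -14, 2), w · n = 156.
Distance = |w · n| / |n| = |156| / √312 ≈ 8.83.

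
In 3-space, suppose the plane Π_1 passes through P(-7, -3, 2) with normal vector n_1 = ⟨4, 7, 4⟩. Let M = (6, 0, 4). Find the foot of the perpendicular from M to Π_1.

Π_1: n_1·r = n_1·P gives 4x + 7y + 4z = -41.
Foot = M − λn with λ = (n·M − d)/|n|² = (40 − (-41))/81 = 1.
Foot = (6, 0, 4) − 1·(4, 7, 4) = (2, -7, 0).

(2, -7, 0)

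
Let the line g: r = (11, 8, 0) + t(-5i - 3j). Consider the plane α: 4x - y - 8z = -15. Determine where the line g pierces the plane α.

(-4, -1, 0)

Substitute r = (11, 8, 0) + t(-5, -3, 0) into the plane: 36 + (-17)t = -15, so t = 3.
Intersection: (11, 8, 0) + 3·(-5, -3, 0) = (-4, -1, 0).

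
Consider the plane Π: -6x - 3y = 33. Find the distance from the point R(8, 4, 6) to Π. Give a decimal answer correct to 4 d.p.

13.8636

n·R − d = (-6)·(8) + (-3)·(4) + (0)·(6) − 33 = -93; |n| = √45.
Distance = |-93| / √45 = 93/√45 ≈ 13.8636.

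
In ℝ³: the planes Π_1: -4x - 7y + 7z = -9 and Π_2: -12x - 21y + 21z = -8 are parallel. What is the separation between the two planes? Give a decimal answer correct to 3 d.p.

0.593

Rescale Π_2 by 1/3: -4x - 7y + 7z = -8/3. Then distance = |-9 − (-8/3)| / √114 ≈ 0.593.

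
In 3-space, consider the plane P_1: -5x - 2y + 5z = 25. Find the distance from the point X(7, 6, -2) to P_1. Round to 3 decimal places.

11.159

n·X − d = (-5)·(7) + (-2)·(6) + (5)·(-2) − 25 = -82; |n| = √54.
Distance = |-82| / √54 = 82/√54 ≈ 11.159.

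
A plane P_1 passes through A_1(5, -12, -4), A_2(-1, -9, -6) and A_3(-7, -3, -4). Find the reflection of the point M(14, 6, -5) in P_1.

A_1A_2 = (-6, 3, -2), A_1A_3 = (-12, 9, 0); a normal to P_1 is A_1A_2 × A_1A_3 = (18, 24, -18).
Using A_1: P_1 has equation 18x + 24y - 18z = -126.
λ = (n·M − d)/|n|² = (486 − (-126))/1224 = 1/2.
Reflection = M − 2λn = (14, 6, -5) − 1·(18, 24, -18) = (-4, -18, 13).

(-4, -18, 13)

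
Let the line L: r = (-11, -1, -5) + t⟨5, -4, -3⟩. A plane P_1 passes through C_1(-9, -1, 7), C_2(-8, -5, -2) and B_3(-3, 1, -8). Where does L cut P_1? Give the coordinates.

C_1C_2 = (1, -4, -9), C_1B_3 = (6, 2, -15); a normal to P_1 is C_1C_2 × C_1B_3 = (78, -39, 26).
Using C_1: P_1 has equation 78x - 39y + 26z = -481.
Substitute r = (-11, -1, -5) + t(5, -4, -3) into the plane: -949 + 468t = -481, so t = 1.
Intersection: (-11, -1, -5) + 1·(5, -4, -3) = (-6, -5, -8).

(-6, -5, -8)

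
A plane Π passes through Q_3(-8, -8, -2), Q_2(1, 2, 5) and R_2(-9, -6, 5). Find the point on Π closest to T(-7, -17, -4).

Q_3Q_2 = (9, 10, 7), Q_3R_2 = (-1, 2, 7); a normal to Π is Q_3Q_2 × Q_3R_2 = (56, -70, 28).
Using Q_3: Π has equation 56x - 70y + 28z = 56.
Foot = T − λn with λ = (n·T − d)/|n|² = (686 − 56)/8820 = 1/14.
Foot = (-7, -17, -4) − (1/14)·(56, -70, 28) = (-11, -12, -6).

(-11, -12, -6)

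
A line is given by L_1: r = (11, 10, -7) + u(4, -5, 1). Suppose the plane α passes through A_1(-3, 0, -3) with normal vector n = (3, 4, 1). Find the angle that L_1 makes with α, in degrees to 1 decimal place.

α: n·r = n·A_1 gives 3x + 4y + z = -12.
sin θ = |n·v| / (|n||v|) = |-7| / (√26 · √42) = 0.21183.
θ ≈ 12.2°.

12.2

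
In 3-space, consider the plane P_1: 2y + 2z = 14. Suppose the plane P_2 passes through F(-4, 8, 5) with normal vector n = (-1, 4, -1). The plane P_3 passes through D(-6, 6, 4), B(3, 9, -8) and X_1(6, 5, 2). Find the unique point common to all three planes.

P_2: n·r = n·F gives -x + 4y - z = 31.
DB = (9, 3, -12), DX_1 = (12, -1, -2); a normal to P_3 is DB × DX_1 = (-18, -126, -45).
Using D: P_3 has equation -18x - 126y - 45z = -828.
Solving the 3×3 linear system 2y + 2z = 14, -x + 4y - z = 31, -18x - 126y - 45z = -828 (e.g. by elimination or Cramer's rule, determinant = 342) gives (-3, 7, 0).

(-3, 7, 0)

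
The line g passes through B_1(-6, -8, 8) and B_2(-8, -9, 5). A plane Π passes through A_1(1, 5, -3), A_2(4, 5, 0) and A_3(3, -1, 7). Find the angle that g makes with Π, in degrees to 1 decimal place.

A direction vector for g is B_2 − B_1 = (-2, -1, -3).
A_1A_2 = (3, 0, 3), A_1A_3 = (2, -6, 10); a normal to Π is A_1A_2 × A_1A_3 = (18, -24, -18).
Using A_1: Π has equation 18x - 24y - 18z = -48.
sin θ = |n·v| / (|n||v|) = |42| / (√1224 · √14) = 0.32084.
θ ≈ 18.7°.

18.7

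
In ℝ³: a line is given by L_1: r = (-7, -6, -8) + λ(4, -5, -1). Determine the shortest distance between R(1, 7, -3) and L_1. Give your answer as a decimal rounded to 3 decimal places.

14.954

Taking (-7, -6, -8) on L_1 with direction v = (4, -5, -1): w = R − (-7, -6, -8) = (8, 13, 5), and w × v = (12, 28, -92).
Distance = |w × v| / |v| = √9392 / √42 ≈ 14.954.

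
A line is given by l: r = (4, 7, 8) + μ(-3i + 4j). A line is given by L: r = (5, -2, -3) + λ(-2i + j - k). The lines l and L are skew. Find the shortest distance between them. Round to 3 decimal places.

Common perpendicular direction n = (-3, 4, 0) × (-2, 1, -1) = (-4, -3, 5).
With w = (5, -2, -3) − (4, 7, 8) = (1, -9, -11), w · n = -32.
Distance = |w · n| / |n| = |-32| / √50 ≈ 4.525.

4.525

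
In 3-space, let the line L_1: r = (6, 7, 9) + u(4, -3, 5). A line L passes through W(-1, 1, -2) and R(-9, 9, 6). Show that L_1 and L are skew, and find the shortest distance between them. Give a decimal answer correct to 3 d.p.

8.193

A direction vector for L is R − W = (-8, 8, 8).
Common perpendicular direction n = (4, -3, 5) × (-8, 8, 8) = (-64, -72, 8).
With w = (-1, 1, -2) − (6, 7, 9) = (-7, -6, -11), w · n = 792.
Since n ≠ 0 the lines are not parallel, and w · n = 792 ≠ 0 so they do not intersect; hence they are skew.
Distance = |w · n| / |n| = |792| / √9344 ≈ 8.193.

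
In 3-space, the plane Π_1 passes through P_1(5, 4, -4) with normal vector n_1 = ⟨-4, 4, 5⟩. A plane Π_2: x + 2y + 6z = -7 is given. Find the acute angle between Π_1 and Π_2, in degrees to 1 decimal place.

45.3

Π_1: n_1·r = n_1·P_1 gives -4x + 4y + 5z = -24.
cos θ = |n₁·n₂| / (|n₁||n₂|) = |34| / (√57 · √41).
θ = arccos(0.70331) ≈ 45.3°.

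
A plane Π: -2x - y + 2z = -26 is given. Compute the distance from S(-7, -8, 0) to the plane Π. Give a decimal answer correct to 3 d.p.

n·S − d = (-2)·(-7) + (-1)·(-8) + (2)·(0) − (-26) = 48; |n| = √9.
Distance = |48| / √9 = 48/√9 ≈ 16.000.

16.000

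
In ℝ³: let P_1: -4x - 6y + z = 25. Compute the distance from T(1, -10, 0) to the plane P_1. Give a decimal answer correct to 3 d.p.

4.258

n·T − d = (-4)·(1) + (-6)·(-10) + (1)·(0) − 25 = 31; |n| = √53.
Distance = |31| / √53 = 31/√53 ≈ 4.258.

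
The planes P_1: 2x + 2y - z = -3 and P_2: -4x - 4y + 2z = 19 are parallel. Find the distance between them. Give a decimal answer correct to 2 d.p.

Rescale P_2 by 1/(-2): 2x + 2y - z = -19/2. Then distance = |-3 − (-19/2)| / √9 ≈ 2.17.

2.17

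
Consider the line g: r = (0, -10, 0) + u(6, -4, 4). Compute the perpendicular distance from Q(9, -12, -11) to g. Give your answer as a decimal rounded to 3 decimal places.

14.186

Taking (0, -10, 0) on g with direction v = (6, -4, 4): w = Q − (0, -10, 0) = (9, -2, -11), and w × v = (-52, -102, -24).
Distance = |w × v| / |v| = √13684 / √68 ≈ 14.186.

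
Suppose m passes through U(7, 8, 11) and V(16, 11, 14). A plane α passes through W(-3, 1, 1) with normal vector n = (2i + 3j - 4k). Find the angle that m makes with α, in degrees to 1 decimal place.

A direction vector for m is V − U = (9, 3, 3).
α: n·r = n·W gives 2x + 3y - 4z = -7.
sin θ = |n·v| / (|n||v|) = |15| / (√29 · √99) = 0.27995.
θ ≈ 16.3°.

16.3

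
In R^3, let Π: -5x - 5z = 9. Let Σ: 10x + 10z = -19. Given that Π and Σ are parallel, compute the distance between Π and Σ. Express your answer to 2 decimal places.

0.07

Rescale Σ by 1/(-2): -5x - 5z = 19/2. Then distance = |9 − (19/2)| / √50 ≈ 0.07.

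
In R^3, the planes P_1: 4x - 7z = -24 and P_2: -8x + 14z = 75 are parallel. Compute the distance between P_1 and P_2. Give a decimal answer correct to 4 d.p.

1.6745

Rescale P_2 by 1/(-2): 4x - 7z = -75/2. Then distance = |-24 − (-75/2)| / √65 ≈ 1.6745.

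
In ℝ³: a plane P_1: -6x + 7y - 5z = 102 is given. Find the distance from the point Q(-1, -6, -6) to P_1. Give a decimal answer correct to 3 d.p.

10.297

n·Q − d = (-6)·(-1) + (7)·(-6) + (-5)·(-6) − 102 = -108; |n| = √110.
Distance = |-108| / √110 = 108/√110 ≈ 10.297.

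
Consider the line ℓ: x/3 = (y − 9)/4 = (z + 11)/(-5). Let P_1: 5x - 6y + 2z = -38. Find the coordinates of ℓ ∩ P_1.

ℓ has direction (3, 4, -5) through (0, 9, -11).
Substitute r = (0, 9, -11) + t(3, 4, -5) into the plane: -76 + (-19)t = -38, so t = -2.
Intersection: (0, 9, -11) + (-2)·(3, 4, -5) = (-6, 1, -1).

(-6, 1, -1)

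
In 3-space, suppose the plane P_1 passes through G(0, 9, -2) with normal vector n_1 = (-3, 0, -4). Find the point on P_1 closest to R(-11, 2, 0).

P_1: n_1·r = n_1·G gives -3x - 4z = 8.
Foot = R − λn with λ = (n·R − d)/|n|² = (33 − 8)/25 = 1.
Foot = (-11, 2, 0) − 1·(-3, 0, -4) = (-8, 2, 4).

(-8, 2, 4)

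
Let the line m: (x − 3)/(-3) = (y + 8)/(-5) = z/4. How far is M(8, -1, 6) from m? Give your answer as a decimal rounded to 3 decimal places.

9.822

m has direction (-3, -5, 4) through (3, -8, 0).
Taking (3, -8, 0) on m with direction v = (-3, -5, 4): w = M − (3, -8, 0) = (5, 7, 6), and w × v = (58, -38, -4).
Distance = |w × v| / |v| = √4824 / √50 ≈ 9.822.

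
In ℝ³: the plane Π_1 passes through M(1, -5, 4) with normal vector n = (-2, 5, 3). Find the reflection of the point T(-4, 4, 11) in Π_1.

(4, -16, -1)

Π_1: n·r = n·M gives -2x + 5y + 3z = -15.
λ = (n·T − d)/|n|² = (61 − (-15))/38 = 2.
Reflection = T − 2λn = (-4, 4, 11) − 4·(-2, 5, 3) = (4, -16, -1).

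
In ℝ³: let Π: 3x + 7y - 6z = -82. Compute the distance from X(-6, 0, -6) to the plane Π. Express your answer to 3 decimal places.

10.314

n·X − d = (3)·(-6) + (7)·(0) + (-6)·(-6) − (-82) = 100; |n| = √94.
Distance = |100| / √94 = 100/√94 ≈ 10.314.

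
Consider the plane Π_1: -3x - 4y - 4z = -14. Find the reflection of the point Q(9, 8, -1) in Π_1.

(3, 0, -9)

λ = (n·Q − d)/|n|² = (-55 − (-14))/41 = -1.
Reflection = Q − 2λn = (9, 8, -1) − (-2)·(-3, -4, -4) = (3, 0, -9).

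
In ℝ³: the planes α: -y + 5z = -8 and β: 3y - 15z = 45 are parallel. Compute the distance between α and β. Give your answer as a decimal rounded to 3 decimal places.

Rescale β by 1/(-3): -y + 5z = -15. Then distance = |-8 − (-15)| / √26 ≈ 1.373.

1.373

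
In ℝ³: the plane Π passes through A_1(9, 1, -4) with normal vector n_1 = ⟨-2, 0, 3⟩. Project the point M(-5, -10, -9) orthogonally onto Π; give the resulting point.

(-3, -10, -12)

Π: n_1·r = n_1·A_1 gives -2x + 3z = -30.
Foot = M − λn with λ = (n·M − d)/|n|² = (-17 − (-30))/13 = 1.
Foot = (-5, -10, -9) − 1·(-2, 0, 3) = (-3, -10, -12).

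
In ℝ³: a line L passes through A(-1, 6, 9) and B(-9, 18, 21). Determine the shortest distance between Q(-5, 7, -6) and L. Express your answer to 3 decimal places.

13.764

A direction vector for L is B − A = (-8, 12, 12).
Taking (-1, 6, 9) on L with direction v = (-8, 12, 12): w = Q − (-1, 6, 9) = (-4, 1, -15), and w × v = (192, 168, -40).
Distance = |w × v| / |v| = √66688 / √352 ≈ 13.764.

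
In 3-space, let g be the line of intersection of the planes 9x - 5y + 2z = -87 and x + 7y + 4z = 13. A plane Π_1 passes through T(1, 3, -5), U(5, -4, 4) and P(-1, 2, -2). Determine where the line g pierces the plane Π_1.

Direction of g: (9, -5, 2) × (1, 7, 4) = (-34, -34, 68).
A point on g: solving the two plane equations with x = -1 gives (-1, 10, -14).
TU = (4, -7, 9), TP = (-2, -1, 3); a normal to Π_1 is TU × TP = (-12, -30, -18).
Using T: Π_1 has equation -12x - 30y - 18z = -12.
Substitute r = (-1, 10, -14) + t(-34, -34, 68) into the plane: -36 + 204t = -12, so t = 2/17.
Intersection: (-1, 10, -14) + (2/17)·(-34, -34, 68) = (-5, 6, -6).

(-5, 6, -6)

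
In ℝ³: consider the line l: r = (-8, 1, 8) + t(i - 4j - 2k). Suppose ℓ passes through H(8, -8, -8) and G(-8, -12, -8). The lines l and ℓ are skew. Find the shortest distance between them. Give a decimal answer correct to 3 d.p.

8.892

A direction vector for ℓ is G − H = (-16, -4, 0).
Common perpendicular direction n = (1, -4, -2) × (-16, -4, 0) = (-8, 32, -68).
With w = (8, -8, -8) − (-8, 1, 8) = (16, -9, -16), w · n = 672.
Distance = |w · n| / |n| = |672| / √5712 ≈ 8.892.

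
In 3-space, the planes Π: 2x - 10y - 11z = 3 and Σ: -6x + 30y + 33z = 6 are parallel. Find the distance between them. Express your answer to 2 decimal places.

Rescale Σ by 1/(-3): 2x - 10y - 11z = -2. Then distance = |3 − (-2)| / √225 ≈ 0.33.

0.33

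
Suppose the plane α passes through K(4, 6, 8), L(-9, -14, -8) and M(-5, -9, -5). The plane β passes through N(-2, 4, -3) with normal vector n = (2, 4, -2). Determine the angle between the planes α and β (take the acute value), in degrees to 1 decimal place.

KL = (-13, -20, -16), KM = (-9, -15, -13); a normal to α is KL × KM = (20, -25, 15).
Using K: α has equation 20x - 25y + 15z = 50.
β: n·r = n·N gives 2x + 4y - 2z = 18.
cos θ = |n₁·n₂| / (|n₁||n₂|) = |-90| / (√1250 · √24).
θ = arccos(0.51962) ≈ 58.7°.

58.7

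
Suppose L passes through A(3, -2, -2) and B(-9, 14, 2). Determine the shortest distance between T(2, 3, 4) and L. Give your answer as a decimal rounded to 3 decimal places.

A direction vector for L is B − A = (-12, 16, 4).
Taking (3, -2, -2) on L with direction v = (-12, 16, 4): w = T − (3, -2, -2) = (-1, 5, 6), and w × v = (-76, -68, 44).
Distance = |w × v| / |v| = √12336 / √416 ≈ 5.446.

5.446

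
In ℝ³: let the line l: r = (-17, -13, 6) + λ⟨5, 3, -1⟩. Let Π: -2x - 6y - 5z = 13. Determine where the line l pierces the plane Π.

(-2, -4, 3)

Substitute r = (-17, -13, 6) + t(5, 3, -1) into the plane: 82 + (-23)t = 13, so t = 3.
Intersection: (-17, -13, 6) + 3·(5, 3, -1) = (-2, -4, 3).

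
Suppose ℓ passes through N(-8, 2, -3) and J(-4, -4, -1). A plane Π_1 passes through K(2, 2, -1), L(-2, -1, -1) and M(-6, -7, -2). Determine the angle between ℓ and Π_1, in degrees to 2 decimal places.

A direction vector for ℓ is J − N = (4, -6, 2).
KL = (-4, -3, 0), KM = (-8, -9, -1); a normal to Π_1 is KL × KM = (3, -4, 12).
Using K: Π_1 has equation 3x - 4y + 12z = -14.
sin θ = |n·v| / (|n||v|) = |60| / (√169 · √56) = 0.61676.
θ ≈ 38.08°.

38.08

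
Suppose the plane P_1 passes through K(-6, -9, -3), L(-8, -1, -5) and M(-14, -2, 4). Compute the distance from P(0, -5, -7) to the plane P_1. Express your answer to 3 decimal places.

3.732

KL = (-2, 8, -2), KM = (-8, 7, 7); a normal to P_1 is KL × KM = (70, 30, 50).
Using K: P_1 has equation 70x + 30y + 50z = -840.
n·P − d = (70)·(0) + (30)·(-5) + (50)·(-7) − (-840) = 340; |n| = √8300.
Distance = |340| / √8300 = 340/√8300 ≈ 3.732.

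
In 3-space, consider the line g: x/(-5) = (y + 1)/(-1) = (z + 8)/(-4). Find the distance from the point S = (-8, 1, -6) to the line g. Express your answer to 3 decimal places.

g has direction (-5, -1, -4) through (0, -1, -8).
Taking (0, -1, -8) on g with direction v = (-5, -1, -4): w = S − (0, -1, -8) = (-8, 2, 2), and w × v = (-6, -42, 18).
Distance = |w × v| / |v| = √2124 / √42 ≈ 7.111.

7.111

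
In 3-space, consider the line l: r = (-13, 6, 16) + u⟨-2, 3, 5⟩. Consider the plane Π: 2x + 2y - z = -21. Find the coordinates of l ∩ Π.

Substitute r = (-13, 6, 16) + t(-2, 3, 5) into the plane: -30 + (-3)t = -21, so t = -3.
Intersection: (-13, 6, 16) + (-3)·(-2, 3, 5) = (-7, -3, 1).

(-7, -3, 1)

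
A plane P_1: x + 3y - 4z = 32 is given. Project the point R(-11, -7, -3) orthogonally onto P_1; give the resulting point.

Foot = R − λn with λ = (n·R − d)/|n|² = (-20 − 32)/26 = -2.
Foot = (-11, -7, -3) − (-2)·(1, 3, -4) = (-9, -1, -11).

(-9, -1, -11)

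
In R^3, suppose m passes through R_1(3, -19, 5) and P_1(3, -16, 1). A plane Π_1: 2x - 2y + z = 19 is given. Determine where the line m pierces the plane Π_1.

A direction vector for m is P_1 − R_1 = (0, 3, -4).
Substitute r = (3, -19, 5) + t(0, 3, -4) into the plane: 49 + (-10)t = 19, so t = 3.
Intersection: (3, -19, 5) + 3·(0, 3, -4) = (3, -10, -7).

(3, -10, -7)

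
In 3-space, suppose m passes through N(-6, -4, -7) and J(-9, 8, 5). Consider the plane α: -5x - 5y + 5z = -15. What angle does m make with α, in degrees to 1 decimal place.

A direction vector for m is J − N = (-3, 12, 12).
sin θ = |n·v| / (|n||v|) = |15| / (√75 · √297) = 0.10050.
θ ≈ 5.8°.

5.8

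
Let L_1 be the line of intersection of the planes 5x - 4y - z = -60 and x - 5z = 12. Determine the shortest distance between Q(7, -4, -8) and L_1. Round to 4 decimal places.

18.4133

Direction of L_1: (5, -4, -1) × (1, 0, -5) = (20, 24, 4).
A point on L_1: solving the two plane equations with x = -3 gives (-3, 12, -3).
Taking (-3, 12, -3) on L_1 with direction v = (20, 24, 4): w = Q − (-3, 12, -3) = (10, -16, -5), and w × v = (56, -140, 560).
Distance = |w × v| / |v| = √336336 / √992 ≈ 18.4133.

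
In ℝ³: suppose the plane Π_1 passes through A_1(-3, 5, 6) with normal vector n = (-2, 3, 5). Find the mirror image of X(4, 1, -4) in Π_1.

Π_1: n·r = n·A_1 gives -2x + 3y + 5z = 51.
λ = (n·X − d)/|n|² = (-25 − 51)/38 = -2.
Reflection = X − 2λn = (4, 1, -4) − (-4)·(-2, 3, 5) = (-4, 13, 16).

(-4, 13, 16)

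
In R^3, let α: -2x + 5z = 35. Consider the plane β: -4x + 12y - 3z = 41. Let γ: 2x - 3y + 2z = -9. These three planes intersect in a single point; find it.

(-5, 3, 5)

Solving the 3×3 linear system -2x + 5z = 35, -4x + 12y - 3z = 41, 2x - 3y + 2z = -9 (e.g. by elimination or Cramer's rule, determinant = -90) gives (-5, 3, 5).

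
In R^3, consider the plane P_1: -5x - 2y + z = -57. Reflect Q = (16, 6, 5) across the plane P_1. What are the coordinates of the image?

(6, 2, 7)

λ = (n·Q − d)/|n|² = (-87 − (-57))/30 = -1.
Reflection = Q − 2λn = (16, 6, 5) − (-2)·(-5, -2, 1) = (6, 2, 7).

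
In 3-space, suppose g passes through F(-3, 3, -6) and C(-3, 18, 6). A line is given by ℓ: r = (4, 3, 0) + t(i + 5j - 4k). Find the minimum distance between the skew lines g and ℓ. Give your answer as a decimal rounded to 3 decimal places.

A direction vector for g is C − F = (0, 15, 12).
Common perpendicular direction n = (0, 15, 12) × (1, 5, -4) = (-120, 12, -15).
With w = (4, 3, 0) − (-3, 3, -6) = (7, 0, 6), w · n = -930.
Distance = |w · n| / |n| = |-930| / √14769 ≈ 7.653.

7.653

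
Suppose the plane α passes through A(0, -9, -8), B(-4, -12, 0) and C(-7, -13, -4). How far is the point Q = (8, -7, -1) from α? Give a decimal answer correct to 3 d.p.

1.000

AB = (-4, -3, 8), AC = (-7, -4, 4); a normal to α is AB × AC = (20, -40, -5).
Using A: α has equation 20x - 40y - 5z = 400.
n·Q − d = (20)·(8) + (-40)·(-7) + (-5)·(-1) − 400 = 45; |n| = √2025.
Distance = |45| / √2025 = 45/√2025 ≈ 1.000.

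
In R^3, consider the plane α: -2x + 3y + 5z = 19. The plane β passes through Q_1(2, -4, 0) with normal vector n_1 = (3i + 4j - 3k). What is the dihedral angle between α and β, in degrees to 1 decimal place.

75.5

β: n_1·r = n_1·Q_1 gives 3x + 4y - 3z = -10.
cos θ = |n₁·n₂| / (|n₁||n₂|) = |-9| / (√38 · √34).
θ = arccos(0.25039) ≈ 75.5°.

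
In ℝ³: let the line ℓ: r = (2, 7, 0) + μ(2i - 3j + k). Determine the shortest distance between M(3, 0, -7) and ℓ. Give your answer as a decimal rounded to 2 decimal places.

8.98

Taking (2, 7, 0) on ℓ with direction v = (2, -3, 1): w = M − (2, 7, 0) = (1, -7, -7), and w × v = (-28, -15, 11).
Distance = |w × v| / |v| = √1130 / √14 ≈ 8.98.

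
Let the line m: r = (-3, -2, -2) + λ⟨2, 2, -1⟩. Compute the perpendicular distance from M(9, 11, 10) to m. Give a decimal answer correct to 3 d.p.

17.221

Taking (-3, -2, -2) on m with direction v = (2, 2, -1): w = M − (-3, -2, -2) = (12, 13, 12), and w × v = (-37, 36, -2).
Distance = |w × v| / |v| = √2669 / √9 ≈ 17.221.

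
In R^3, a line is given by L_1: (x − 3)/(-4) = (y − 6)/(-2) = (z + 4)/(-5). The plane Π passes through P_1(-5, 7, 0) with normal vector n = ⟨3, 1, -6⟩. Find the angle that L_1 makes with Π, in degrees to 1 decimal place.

20.6

L_1 has direction (-4, -2, -5) through (3, 6, -4).
Π: n·r = n·P_1 gives 3x + y - 6z = -8.
sin θ = |n·v| / (|n||v|) = |16| / (√46 · √45) = 0.35167.
θ ≈ 20.6°.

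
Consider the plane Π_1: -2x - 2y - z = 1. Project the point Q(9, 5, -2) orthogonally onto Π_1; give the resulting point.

Foot = Q − λn with λ = (n·Q − d)/|n|² = (-26 − 1)/9 = -3.
Foot = (9, 5, -2) − (-3)·(-2, -2, -1) = (3, -1, -5).

(3, -1, -5)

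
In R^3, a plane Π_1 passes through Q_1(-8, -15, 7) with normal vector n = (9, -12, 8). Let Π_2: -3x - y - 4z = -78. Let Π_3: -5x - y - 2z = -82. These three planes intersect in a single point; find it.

(12, 2, 10)

Π_1: n·r = n·Q_1 gives 9x - 12y + 8z = 164.
Solving the 3×3 linear system 9x - 12y + 8z = 164, -3x - y - 4z = -78, -5x - y - 2z = -82 (e.g. by elimination or Cramer's rule, determinant = -202) gives (12, 2, 10).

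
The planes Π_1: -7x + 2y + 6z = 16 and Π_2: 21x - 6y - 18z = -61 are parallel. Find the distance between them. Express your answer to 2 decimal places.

Rescale Π_2 by 1/(-3): -7x + 2y + 6z = 61/3. Then distance = |16 − (61/3)| / √89 ≈ 0.46.

0.46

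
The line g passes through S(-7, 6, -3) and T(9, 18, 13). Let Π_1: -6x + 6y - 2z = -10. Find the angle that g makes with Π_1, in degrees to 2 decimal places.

A direction vector for g is T − S = (16, 12, 16).
sin θ = |n·v| / (|n||v|) = |-56| / (√76 · √656) = 0.25080.
θ ≈ 14.52°.

14.52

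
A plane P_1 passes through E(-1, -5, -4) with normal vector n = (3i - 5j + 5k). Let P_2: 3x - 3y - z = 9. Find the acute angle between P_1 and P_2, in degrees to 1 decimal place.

55.4

P_1: n·r = n·E gives 3x - 5y + 5z = 2.
cos θ = |n₁·n₂| / (|n₁||n₂|) = |19| / (√59 · √19).
θ = arccos(0.56748) ≈ 55.4°.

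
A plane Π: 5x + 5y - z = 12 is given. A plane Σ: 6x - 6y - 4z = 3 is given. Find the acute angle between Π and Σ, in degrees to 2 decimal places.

cos θ = |n₁·n₂| / (|n₁||n₂|) = |4| / (√51 · √88).
θ = arccos(0.05971) ≈ 86.58°.

86.58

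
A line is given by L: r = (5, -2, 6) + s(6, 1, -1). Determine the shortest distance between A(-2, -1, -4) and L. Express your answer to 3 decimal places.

11.167

Taking (5, -2, 6) on L with direction v = (6, 1, -1): w = A − (5, -2, 6) = (-7, 1, -10), and w × v = (9, -67, -13).
Distance = |w × v| / |v| = √4739 / √38 ≈ 11.167.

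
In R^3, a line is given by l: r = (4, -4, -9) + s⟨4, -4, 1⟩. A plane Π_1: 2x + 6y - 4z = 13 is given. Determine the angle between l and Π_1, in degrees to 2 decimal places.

27.73

sin θ = |n·v| / (|n||v|) = |-20| / (√56 · √33) = 0.46524.
θ ≈ 27.73°.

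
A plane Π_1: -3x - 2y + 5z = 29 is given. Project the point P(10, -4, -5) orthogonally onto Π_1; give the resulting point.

(4, -8, 5)

Foot = P − λn with λ = (n·P − d)/|n|² = (-47 − 29)/38 = -2.
Foot = (10, -4, -5) − (-2)·(-3, -2, 5) = (4, -8, 5).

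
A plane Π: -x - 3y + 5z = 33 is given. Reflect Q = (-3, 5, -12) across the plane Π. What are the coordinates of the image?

λ = (n·Q − d)/|n|² = (-72 − 33)/35 = -3.
Reflection = Q − 2λn = (-3, 5, -12) − (-6)·(-1, -3, 5) = (-9, -13, 18).

(-9, -13, 18)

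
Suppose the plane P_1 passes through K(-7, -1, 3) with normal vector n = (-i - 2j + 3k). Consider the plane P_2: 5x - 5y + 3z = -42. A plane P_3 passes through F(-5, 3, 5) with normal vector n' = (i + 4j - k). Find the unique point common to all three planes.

P_1: n·r = n·K gives -x - 2y + 3z = 18.
P_3: n'·r = n'·F gives x + 4y - z = 2.
Solving the 3×3 linear system -x - 2y + 3z = 18, 5x - 5y + 3z = -42, x + 4y - z = 2 (e.g. by elimination or Cramer's rule, determinant = 66) gives (-8, 4, 6).

(-8, 4, 6)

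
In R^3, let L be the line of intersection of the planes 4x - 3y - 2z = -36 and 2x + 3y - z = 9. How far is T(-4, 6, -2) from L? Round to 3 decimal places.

Direction of L: (4, -3, -2) × (2, 3, -1) = (9, 0, 18).
A point on L: solving the two plane equations with x = -2 gives (-2, 6, 5).
Taking (-2, 6, 5) on L with direction v = (9, 0, 18): w = T − (-2, 6, 5) = (-2, 0, -7), and w × v = (0, -27, 0).
Distance = |w × v| / |v| = √729 / √405 ≈ 1.342.

1.342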